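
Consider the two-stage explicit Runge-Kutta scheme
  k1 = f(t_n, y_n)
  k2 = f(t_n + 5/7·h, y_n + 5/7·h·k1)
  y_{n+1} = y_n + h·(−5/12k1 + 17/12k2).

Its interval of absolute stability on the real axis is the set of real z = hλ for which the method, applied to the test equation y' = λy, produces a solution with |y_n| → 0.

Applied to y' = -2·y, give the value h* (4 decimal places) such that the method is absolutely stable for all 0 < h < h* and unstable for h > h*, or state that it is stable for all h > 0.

On y'=λy, z=hλ:
  k1=λy_n ⇒ h·k1=z·y_n;  k2=λ(1+5/7z)y_n ⇒ h·k2=z(1+5/7z)y_n
  y_{n+1}/y_n = 1 − 5/12z + 17/12z(1+5/7z) = 1 + z + 85/84z²
  ⇒ R(z) = 1 + z + 85/84z².

Find x<0 with |R(x)|<1.
x=-1.46: |R|=1.6970
R=1: x+85/84x²=0 ⇒ x=−84/85=-0.9882; min R=1−1/(4·85/84)=0.7529>−1
Confirm numerically:
  x=-0.805: |R|=0.85074 <1
  x=-0.657: |R|=0.77979 <1
  x=-0.557: |R|=0.75694 <1
  x=-0.401: |R|=0.76172 <1
  x=-1.586: |R|=1.95934 >1
  x=-1.416: |R|=1.61293 >1
  x=-1.025: |R|=1.03813 >1
So |R|<1 on (-0.9882, 0).

(-0.9882,0); λ=-2 ⇒ h* = (84/85)/2 = 0.4941.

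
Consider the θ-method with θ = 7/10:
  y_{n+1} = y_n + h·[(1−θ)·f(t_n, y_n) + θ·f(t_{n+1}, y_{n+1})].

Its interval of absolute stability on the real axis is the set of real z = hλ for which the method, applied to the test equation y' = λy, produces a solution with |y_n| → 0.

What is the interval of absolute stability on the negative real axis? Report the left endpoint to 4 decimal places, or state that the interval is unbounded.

(−∞, 0) — no finite endpoint.

Test eqn y'=λy, z=hλ:
  y_{n+1} = y_n + z·[3/10·y_n + 7/10·y_{n+1}] ⇒ (1 − 7/10z)y_{n+1} = (1 + 3/10z)y_n
  so R(z) = (1 + 3/10z)/(1 − 7/10z).

Boundary: |R(x)|=1, x<0.
x=-0.67: |R|=0.5439
x=-2: |R|=0.1667
x=-10: |R|=0.2500
x=-100: |R|=0.4085
θ=7/10≥1/2 ⇒ |1+3/10x|<|1−7/10x| ∀x<0 ⇒ interval (−∞,0).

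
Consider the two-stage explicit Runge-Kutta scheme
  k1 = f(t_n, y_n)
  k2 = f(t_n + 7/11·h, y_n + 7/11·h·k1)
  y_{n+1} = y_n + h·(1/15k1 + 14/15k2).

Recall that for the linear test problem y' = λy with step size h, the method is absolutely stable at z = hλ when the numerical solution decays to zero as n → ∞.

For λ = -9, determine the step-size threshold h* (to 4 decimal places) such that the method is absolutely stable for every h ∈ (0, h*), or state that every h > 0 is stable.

Test eqn y'=λy, z=hλ:
  k1=λy_n ⇒ h·k1=z·y_n;  k2=λ(1+7/11z)y_n ⇒ h·k2=z(1+7/11z)y_n
  y_{n+1}/y_n = 1 + 1/15z + 14/15z(1+7/11z) = 1 + z + 98/165z²
  so R(z) = 1 + z + 98/165z².

Need |R(x)|<1, x<0.
x=-1.51: |R|=0.8442
R=1: x+98/165x²=0 ⇒ x=−165/98=-1.6837; min R=1−1/(4·98/165)=0.5791>−1
Confirm numerically:
  x=-1.616: |R|=0.93505 <1
  x=-1.337: |R|=0.72471 <1
  x=-0.978: |R|=0.59009 <1
  x=-2.280: |R|=1.80753 >1
  x=-1.982: |R|=1.35119 >1
Stable set (-1.6837, 0).

(-1.6837,0); λ=-9 ⇒ h* = (165/98)/9 = 0.1871.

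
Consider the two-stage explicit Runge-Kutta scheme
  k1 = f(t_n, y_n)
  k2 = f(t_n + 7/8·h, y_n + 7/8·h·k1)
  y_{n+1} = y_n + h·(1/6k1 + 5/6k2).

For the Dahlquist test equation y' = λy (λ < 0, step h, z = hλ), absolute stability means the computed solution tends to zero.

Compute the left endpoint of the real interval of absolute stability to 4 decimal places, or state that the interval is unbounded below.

z* = -1.3714.

Set f=λy, z=hλ:
  k1=λy_n ⇒ h·k1=z·y_n;  k2=λ(1+7/8z)y_n ⇒ h·k2=z(1+7/8z)y_n
  y_{n+1}/y_n = 1 + 1/6z + 5/6z(1+7/8z) = 1 + z + 35/48z²
  ⇒ R(z) = 1 + z + 35/48z².

Solve |R(x)|<1 on ℝ⁻.
x=-1.16: |R|=0.8212
R=1: x+35/48x²=0 ⇒ x=−48/35=-1.3714; min R=1−1/(4·35/48)=0.6571>−1
Confirm numerically:
  x=-1.215: |R|=0.86141 <1
  x=-0.887: |R|=0.68669 <1
  x=-0.834: |R|=0.67318 <1
  x=-0.731: |R|=0.65864 <1
  x=-1.694: |R|=1.39844 >1
  x=-1.464: |R|=1.09882 >1
  x=-1.416: |R|=1.04602 >1
Stable set (-1.3714, 0).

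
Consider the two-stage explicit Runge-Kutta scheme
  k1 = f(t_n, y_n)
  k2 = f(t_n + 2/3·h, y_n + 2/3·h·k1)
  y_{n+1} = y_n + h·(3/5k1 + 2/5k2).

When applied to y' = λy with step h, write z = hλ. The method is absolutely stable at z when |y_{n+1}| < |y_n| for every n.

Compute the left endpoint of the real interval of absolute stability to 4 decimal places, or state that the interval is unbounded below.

Test eqn y'=λy, z=hλ:
  k1=λy_n ⇒ h·k1=z·y_n;  k2=λ(1+2/3z)y_n ⇒ h·k2=z(1+2/3z)y_n
  y_{n+1}/y_n = 1 + 3/5z + 2/5z(1+2/3z) = 1 + z + 4/15z²
  so R(z) = 1 + z + 4/15z².

Solve |R(x)|<1 on ℝ⁻.
x=-1.01: |R|=0.2620
R=1: x+4/15x²=0 ⇒ x=−15/4=-3.7500; min R=1−1/(4·4/15)=0.0625>−1
Confirm numerically:
  x=-2.509: |R|=0.16969 <1
  x=-1.965: |R|=0.06466 <1
  x=-1.941: |R|=0.06366 <1
  x=-4.141: |R|=1.43177 >1
  x=-3.785: |R|=1.03533 >1
Stable set (-3.7500, 0).

left endpoint -3.7500.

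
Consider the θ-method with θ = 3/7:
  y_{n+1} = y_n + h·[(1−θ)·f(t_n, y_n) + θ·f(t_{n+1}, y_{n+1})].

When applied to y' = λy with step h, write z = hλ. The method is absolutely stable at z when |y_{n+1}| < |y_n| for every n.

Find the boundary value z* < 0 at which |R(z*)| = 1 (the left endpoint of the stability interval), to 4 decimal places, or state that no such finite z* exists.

On y'=λy, z=hλ:
  y_{n+1} = y_n + z·[4/7·y_n + 3/7·y_{n+1}] ⇒ (1 − 3/7z)y_{n+1} = (1 + 4/7z)y_n
  so R(z) = (1 + 4/7z)/(1 − 3/7z).

Find x<0 with |R(x)|<1.
x=-1.06: |R|=0.2711
R=−1: 1+4/7x = −1+3/7x ⇒ -1/7x=2 ⇒ x=2/(-1/7)=-14.0000
Confirm numerically:
  x=-12.144: |R|=0.95727 <1
  x=-12.090: |R|=0.95586 <1
  x=-11.600: |R|=0.94258 <1
  x=-10.113: |R|=0.89590 <1
  x=-14.493: |R|=1.00977 >1
  x=-14.216: |R|=1.00435 >1
  x=-14.197: |R|=1.00397 >1
Interval (-14.0000, 0).

z* = -14.0000.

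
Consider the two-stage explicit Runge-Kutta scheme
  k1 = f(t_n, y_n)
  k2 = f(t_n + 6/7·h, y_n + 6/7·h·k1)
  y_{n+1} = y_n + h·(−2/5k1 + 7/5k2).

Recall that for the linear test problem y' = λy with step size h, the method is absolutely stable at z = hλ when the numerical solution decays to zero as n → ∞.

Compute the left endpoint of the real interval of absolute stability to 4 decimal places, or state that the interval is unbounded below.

Set f=λy, z=hλ:
  k1=λy_n ⇒ h·k1=z·y_n;  k2=λ(1+6/7z)y_n ⇒ h·k2=z(1+6/7z)y_n
  y_{n+1}/y_n = 1 − 2/5z + 7/5z(1+6/7z) = 1 + z + 6/5z²
  ⇒ R(z) = 1 + z + 6/5z².

Boundary: |R(x)|=1, x<0.
x=-0.49: |R|=0.7981
R=1: x+6/5x²=0 ⇒ x=−5/6=-0.8333; min R=1−1/(4·6/5)=0.7917>−1
Confirm numerically:
  x=-0.801: |R|=0.96892 <1
  x=-0.719: |R|=0.90135 <1
  x=-0.438: |R|=0.79221 <1
  x=-1.139: |R|=1.41779 >1
  x=-1.031: |R|=1.24455 >1
Interval (-0.8333, 0).

left endpoint -0.8333.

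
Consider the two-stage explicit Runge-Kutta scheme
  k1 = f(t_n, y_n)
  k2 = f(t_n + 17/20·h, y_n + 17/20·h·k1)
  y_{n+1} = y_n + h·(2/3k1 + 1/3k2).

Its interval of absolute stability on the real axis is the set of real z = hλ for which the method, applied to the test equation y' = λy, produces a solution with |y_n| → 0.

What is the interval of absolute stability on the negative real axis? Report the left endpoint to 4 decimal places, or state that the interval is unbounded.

(-3.5294, 0).

With y'=λy (z=hλ):
  k1=λy_n ⇒ h·k1=z·y_n;  k2=λ(1+17/20z)y_n ⇒ h·k2=z(1+17/20z)y_n
  y_{n+1}/y_n = 1 + 2/3z + 1/3z(1+17/20z) = 1 + z + 17/60z²
  ⇒ R(z) = 1 + z + 17/60z².

Boundary: |R(x)|=1, x<0.
x=-0.46: |R|=0.6000
R=1: x+17/60x²=0 ⇒ x=−60/17=-3.5294; min R=1−1/(4·17/60)=0.1176>−1
Confirm numerically:
  x=-2.953: |R|=0.51773 <1
  x=-2.889: |R|=0.47579 <1
  x=-2.384: |R|=0.22631 <1
  x=-1.718: |R|=0.11827 <1
  x=-4.051: |R|=1.59867 >1
  x=-3.882: |R|=1.38781 >1
Interval (-3.5294, 0).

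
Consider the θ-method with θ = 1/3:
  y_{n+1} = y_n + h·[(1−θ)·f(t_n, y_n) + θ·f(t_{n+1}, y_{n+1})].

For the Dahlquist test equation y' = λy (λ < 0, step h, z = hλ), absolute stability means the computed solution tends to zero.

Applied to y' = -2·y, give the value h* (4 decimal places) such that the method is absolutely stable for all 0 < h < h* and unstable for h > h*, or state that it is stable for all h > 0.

On y'=λy, z=hλ:
  y_{n+1} = y_n + z·[2/3·y_n + 1/3·y_{n+1}] ⇒ (1 − 1/3z)y_{n+1} = (1 + 2/3z)y_n
  R(z) = (1 + 2/3z)/(1 − 1/3z).

Need |R(x)|<1, x<0.
x=-1.43: |R|=0.0316
R=−1: 1+2/3x = −1+1/3x ⇒ -1/3x=2 ⇒ x=2/(-1/3)=-6.0000
Confirm numerically:
  x=-5.088: |R|=0.88724 <1
  x=-4.833: |R|=0.85101 <1
  x=-4.082: |R|=0.72917 <1
  x=-6.526: |R|=1.05522 >1
  x=-6.352: |R|=1.03764 >1
So |R|<1 on (-6.0000, 0).

(-6.0000,0); λ=-2 ⇒ h* = (6)/2 = 3.0000.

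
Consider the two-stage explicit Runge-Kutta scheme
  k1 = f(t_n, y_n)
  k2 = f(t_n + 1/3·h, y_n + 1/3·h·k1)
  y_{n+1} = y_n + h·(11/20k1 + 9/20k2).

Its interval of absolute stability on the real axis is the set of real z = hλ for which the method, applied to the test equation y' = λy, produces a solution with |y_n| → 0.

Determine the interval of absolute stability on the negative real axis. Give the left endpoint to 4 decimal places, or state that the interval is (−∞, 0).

z∈(-6.6667,0).

On y'=λy, z=hλ:
  k1=λy_n ⇒ h·k1=z·y_n;  k2=λ(1+1/3z)y_n ⇒ h·k2=z(1+1/3z)y_n
  y_{n+1}/y_n = 1 + 11/20z + 9/20z(1+1/3z) = 1 + z + 3/20z²
  R(z) = 1 + z + 3/20z².

Boundary: |R(x)|=1, x<0.
x=-1.03: |R|=0.1291
R=1: x+3/20x²=0 ⇒ x=−20/3=-6.6667; min R=1−1/(4·3/20)=-0.6667>−1
Confirm numerically:
  x=-5.762: |R|=0.21810 <1
  x=-4.336: |R|=0.51587 <1
  x=-3.366: |R|=0.66651 <1
  x=-7.115: |R|=1.47848 >1
  x=-7.086: |R|=1.44571 >1
  x=-6.822: |R|=1.15895 >1
So |R|<1 on (-6.6667, 0).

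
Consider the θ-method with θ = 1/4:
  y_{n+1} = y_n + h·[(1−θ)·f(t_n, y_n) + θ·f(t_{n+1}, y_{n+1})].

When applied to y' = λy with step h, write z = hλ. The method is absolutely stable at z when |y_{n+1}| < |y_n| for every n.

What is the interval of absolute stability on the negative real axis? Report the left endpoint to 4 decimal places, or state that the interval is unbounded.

(-4.0000, 0).

With y'=λy (z=hλ):
  y_{n+1} = y_n + z·[3/4·y_n + 1/4·y_{n+1}] ⇒ (1 − 1/4z)y_{n+1} = (1 + 3/4z)y_n
  ⇒ R(z) = (1 + 3/4z)/(1 − 1/4z).

Need |R(x)|<1, x<0.
x=-1.05: |R|=0.1683
R=−1: 1+3/4x = −1+1/4x ⇒ -1/2x=2 ⇒ x=2/(-1/2)=-4.0000
Confirm numerically:
  x=-3.820: |R|=0.95396 <1
  x=-3.439: |R|=0.84917 <1
  x=-2.153: |R|=0.39964 <1
  x=-2.022: |R|=0.34308 <1
  x=-4.534: |R|=1.12515 >1
  x=-4.107: |R|=1.02640 >1
  x=-4.094: |R|=1.02323 >1
Interval (-4.0000, 0).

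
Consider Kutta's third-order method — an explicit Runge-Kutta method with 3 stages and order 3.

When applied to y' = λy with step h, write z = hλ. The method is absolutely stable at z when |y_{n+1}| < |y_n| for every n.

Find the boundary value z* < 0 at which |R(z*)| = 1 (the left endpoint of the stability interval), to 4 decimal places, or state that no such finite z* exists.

z* = -2.5127.

Set f=λy, z=hλ:
  order 3, 3-stage ⇒ R(z)=1+z+z^2/2+z^3/6
  (e.g. R(-1.33)=0.16234, |R|=0.16234)

Solve |R(x)|<1 on ℝ⁻.
x=-1.33: |R|=0.1623
|R(-2.04)|=0.3741 |R(-1.78)|=0.1358 |R(-1.02)|=0.3233
Bisect:
  x_lo=-3.3685 |R|=3.0654  x_hi=-0.1950 |R|=0.8228
  mid=-1.78173 |R|=0.13715 →hi
  mid=-2.57511 |R|=1.10553 →lo
  mid=-2.17842 |R|=0.52862 →hi
  mid=-2.37677 |R|=0.78999 →hi
  mid=-2.47594 |R|=0.94050 →hi
  mid=-2.52553 |R|=1.02114 →lo
  mid=-2.50073 |R|=0.98036 →hi
  mid=-2.51313 |R|=1.00063 →lo
  mid=-2.50693 |R|=0.99047 →hi
  mid=-2.51003 |R|=0.99554 →hi
  ...
  [-2.51294,-2.51274] ⇒ x*=-2.5127
Stable set (-2.5127, 0).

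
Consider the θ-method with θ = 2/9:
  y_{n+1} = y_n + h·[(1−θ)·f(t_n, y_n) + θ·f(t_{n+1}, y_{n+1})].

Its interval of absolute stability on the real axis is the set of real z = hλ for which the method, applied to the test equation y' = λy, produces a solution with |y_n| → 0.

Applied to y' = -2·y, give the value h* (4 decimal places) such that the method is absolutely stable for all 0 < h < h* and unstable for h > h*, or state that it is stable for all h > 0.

(-3.6000,0); λ=-2 ⇒ h* = (18/5)/2 = 1.8000.

On y'=λy, z=hλ:
  y_{n+1} = y_n + z·[7/9·y_n + 2/9·y_{n+1}] ⇒ (1 − 2/9z)y_{n+1} = (1 + 7/9z)y_n
  R(z) = (1 + 7/9z)/(1 − 2/9z).

Boundary: |R(x)|=1, x<0.
x=-1.71: |R|=0.2391
R=−1: 1+7/9x = −1+2/9x ⇒ -5/9x=2 ⇒ x=2/(-5/9)=-3.6000
Confirm numerically:
  x=-2.737: |R|=0.70188 <1
  x=-2.613: |R|=0.65310 <1
  x=-1.829: |R|=0.30044 <1
  x=-1.548: |R|=0.15179 <1
  x=-3.855: |R|=1.07630 >1
  x=-3.800: |R|=1.06024 >1
So |R|<1 on (-3.6000, 0).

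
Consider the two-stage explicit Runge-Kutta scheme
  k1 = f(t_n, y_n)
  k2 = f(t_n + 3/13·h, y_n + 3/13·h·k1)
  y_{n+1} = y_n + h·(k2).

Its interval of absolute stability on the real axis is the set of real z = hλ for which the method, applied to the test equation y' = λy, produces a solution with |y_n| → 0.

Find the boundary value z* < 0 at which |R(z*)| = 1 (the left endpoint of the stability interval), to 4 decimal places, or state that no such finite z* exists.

left endpoint -4.3333.

With y'=λy (z=hλ):
  k1=λy_n ⇒ h·k1=z·y_n;  k2=λ(1+3/13z)y_n ⇒ h·k2=z(1+3/13z)y_n
  y_{n+1}/y_n = 1 + z(1+3/13z) = 1 + z + 3/13z²
  ⇒ R(z) = 1 + z + 3/13z².

Solve |R(x)|<1 on ℝ⁻.
x=-0.99: |R|=0.2362
R=1: x+3/13x²=0 ⇒ x=−13/3=-4.3333; min R=1−1/(4·3/13)=-0.0833>−1
Confirm numerically:
  x=-3.396: |R|=0.26542 <1
  x=-3.268: |R|=0.19657 <1
  x=-3.084: |R|=0.11086 <1
  x=-2.844: |R|=0.02254 <1
  x=-4.831: |R|=1.55482 >1
  x=-4.747: |R|=1.45316 >1
  x=-4.486: |R|=1.15805 >1
Interval (-4.3333, 0).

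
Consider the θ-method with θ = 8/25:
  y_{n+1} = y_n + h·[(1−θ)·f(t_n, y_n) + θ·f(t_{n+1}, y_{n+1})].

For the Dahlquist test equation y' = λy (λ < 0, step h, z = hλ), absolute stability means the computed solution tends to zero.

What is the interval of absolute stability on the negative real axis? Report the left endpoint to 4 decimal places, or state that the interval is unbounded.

(-5.5556, 0).

Set f=λy, z=hλ:
  y_{n+1} = y_n + z·[17/25·y_n + 8/25·y_{n+1}] ⇒ (1 − 8/25z)y_{n+1} = (1 + 17/25z)y_n
  so R(z) = (1 + 17/25z)/(1 − 8/25z).

Boundary: |R(x)|=1, x<0.
x=-0.39: |R|=0.6533
R=−1: 1+17/25x = −1+8/25x ⇒ -9/25x=2 ⇒ x=2/(-9/25)=-5.5556
Confirm numerically:
  x=-4.389: |R|=0.82534 <1
  x=-4.293: |R|=0.80852 <1
  x=-4.009: |R|=0.75612 <1
  x=-3.624: |R|=0.67803 <1
  x=-6.011: |R|=1.05608 >1
  x=-5.804: |R|=1.03130 >1
Interval (-5.5556, 0).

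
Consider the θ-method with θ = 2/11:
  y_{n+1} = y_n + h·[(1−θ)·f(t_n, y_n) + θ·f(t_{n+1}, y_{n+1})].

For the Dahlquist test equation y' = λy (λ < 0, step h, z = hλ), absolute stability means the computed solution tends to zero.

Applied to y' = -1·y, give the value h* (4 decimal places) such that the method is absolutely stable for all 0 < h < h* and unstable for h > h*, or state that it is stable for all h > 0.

(-3.1429,0); λ=-1 ⇒ h* = (22/7)/1 = 3.1429.

Set f=λy, z=hλ:
  y_{n+1} = y_n + z·[9/11·y_n + 2/11·y_{n+1}] ⇒ (1 − 2/11z)y_{n+1} = (1 + 9/11z)y_n
  ⇒ R(z) = (1 + 9/11z)/(1 − 2/11z).

Need |R(x)|<1, x<0.
x=-0.84: |R|=0.2713
R=−1: 1+9/11x = −1+2/11x ⇒ -7/11x=2 ⇒ x=2/(-7/11)=-3.1429
Confirm numerically:
  x=-2.597: |R|=0.76405 <1
  x=-2.535: |R|=0.73522 <1
  x=-2.374: |R|=0.65824 <1
  x=-3.704: |R|=1.21339 >1
  x=-3.657: |R|=1.19652 >1
  x=-3.546: |R|=1.15598 >1
Stable set (-3.1429, 0).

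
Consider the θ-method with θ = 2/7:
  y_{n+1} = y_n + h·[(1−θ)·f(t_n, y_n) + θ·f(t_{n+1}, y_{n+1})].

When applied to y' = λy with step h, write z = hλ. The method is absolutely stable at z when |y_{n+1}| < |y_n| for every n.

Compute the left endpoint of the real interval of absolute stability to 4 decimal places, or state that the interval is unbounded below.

left endpoint -4.6667.

Set f=λy, z=hλ:
  y_{n+1} = y_n + z·[5/7·y_n + 2/7·y_{n+1}] ⇒ (1 − 2/7z)y_{n+1} = (1 + 5/7z)y_n
  Hence R(z) = (1 + 5/7z)/(1 − 2/7z).

Solve |R(x)|<1 on ℝ⁻.
x=-1.41: |R|=0.0051
R=−1: 1+5/7x = −1+2/7x ⇒ -3/7x=2 ⇒ x=2/(-3/7)=-4.6667
Confirm numerically:
  x=-4.285: |R|=0.92646 <1
  x=-4.024: |R|=0.87188 <1
  x=-3.061: |R|=0.63291 <1
  x=-1.891: |R|=0.22769 <1
  x=-5.257: |R|=1.10112 >1
  x=-4.864: |R|=1.03539 >1
Interval (-4.6667, 0).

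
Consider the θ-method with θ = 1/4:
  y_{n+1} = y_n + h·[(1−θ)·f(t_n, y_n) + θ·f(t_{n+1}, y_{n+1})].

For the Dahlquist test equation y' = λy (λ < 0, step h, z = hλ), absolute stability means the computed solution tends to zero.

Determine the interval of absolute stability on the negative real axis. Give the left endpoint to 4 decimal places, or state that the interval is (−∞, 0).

On y'=λy, z=hλ:
  y_{n+1} = y_n + z·[3/4·y_n + 1/4·y_{n+1}] ⇒ (1 − 1/4z)y_{n+1} = (1 + 3/4z)y_n
  Hence R(z) = (1 + 3/4z)/(1 − 1/4z).

Solve |R(x)|<1 on ℝ⁻.
x=-0.34: |R|=0.6866
R=−1: 1+3/4x = −1+1/4x ⇒ -1/2x=2 ⇒ x=2/(-1/2)=-4.0000
Confirm numerically:
  x=-2.399: |R|=0.49961 <1
  x=-2.279: |R|=0.45182 <1
  x=-1.767: |R|=0.22559 <1
  x=-4.179: |R|=1.04377 >1
  x=-4.022: |R|=1.00548 >1
So |R|<1 on (-4.0000, 0).

z∈(-4.0000,0).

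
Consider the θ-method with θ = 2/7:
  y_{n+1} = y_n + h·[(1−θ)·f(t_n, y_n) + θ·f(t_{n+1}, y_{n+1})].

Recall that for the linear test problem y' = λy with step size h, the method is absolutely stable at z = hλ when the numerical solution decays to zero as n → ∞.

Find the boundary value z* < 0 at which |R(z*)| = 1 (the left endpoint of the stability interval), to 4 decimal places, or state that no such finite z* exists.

On y'=λy, z=hλ:
  y_{n+1} = y_n + z·[5/7·y_n + 2/7·y_{n+1}] ⇒ (1 − 2/7z)y_{n+1} = (1 + 5/7z)y_n
  R(z) = (1 + 5/7z)/(1 − 2/7z).

Need |R(x)|<1, x<0.
x=-1.09: |R|=0.1688
R=−1: 1+5/7x = −1+2/7x ⇒ -3/7x=2 ⇒ x=2/(-3/7)=-4.6667
Confirm numerically:
  x=-4.530: |R|=0.97447 <1
  x=-2.962: |R|=0.60430 <1
  x=-2.495: |R|=0.45663 <1
  x=-2.359: |R|=0.40920 <1
  x=-4.998: |R|=1.05848 >1
  x=-4.921: |R|=1.04530 >1
  x=-4.866: |R|=1.03574 >1
So |R|<1 on (-4.6667, 0).

z* = -4.6667.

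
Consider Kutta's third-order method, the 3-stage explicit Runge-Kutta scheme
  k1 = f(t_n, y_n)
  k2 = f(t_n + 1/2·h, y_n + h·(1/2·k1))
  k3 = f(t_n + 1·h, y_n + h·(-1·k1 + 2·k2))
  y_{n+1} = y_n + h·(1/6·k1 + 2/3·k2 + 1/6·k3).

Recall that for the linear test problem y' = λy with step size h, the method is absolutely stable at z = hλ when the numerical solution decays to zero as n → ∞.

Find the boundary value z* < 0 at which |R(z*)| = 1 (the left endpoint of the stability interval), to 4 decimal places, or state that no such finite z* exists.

left endpoint -2.5127.

Test eqn y'=λy, z=hλ:
  order 3, 3-stage ⇒ R(z)=1+z+z^2/2+z^3/6
  (e.g. R(-0.63)=0.52678, |R|=0.52678)

Find x<0 with |R(x)|<1.
x=-0.63: |R|=0.5268
|R(-2.76)|=1.4553 |R(-2.39)|=0.8093 |R(-1.41)|=0.1168
Bisect:
  x_lo=-3.2324 |R|=2.6372  x_hi=-0.1857 |R|=0.8305
  mid=-1.70907 |R|=0.08062 →hi
  mid=-2.47075 |R|=0.93227 →hi
  mid=-2.85159 |R|=1.65045 →lo
  mid=-2.66117 |R|=1.26124 →lo
  mid=-2.56596 |R|=1.08966 →lo
  mid=-2.51835 |R|=1.00924 →lo
  mid=-2.49455 |R|=0.97033 →hi
  mid=-2.50645 |R|=0.98968 →hi
  mid=-2.51240 |R|=0.99944 →hi
  ...
  [-2.51277,-2.51259] ⇒ x*=-2.5127
Stable set (-2.5127, 0).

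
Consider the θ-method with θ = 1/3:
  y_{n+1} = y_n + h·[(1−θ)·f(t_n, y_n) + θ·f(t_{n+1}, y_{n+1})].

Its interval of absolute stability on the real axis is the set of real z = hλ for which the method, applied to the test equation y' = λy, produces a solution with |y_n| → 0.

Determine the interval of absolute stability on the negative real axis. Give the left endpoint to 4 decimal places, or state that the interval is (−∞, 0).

z∈(-6.0000,0).

On y'=λy, z=hλ:
  y_{n+1} = y_n + z·[2/3·y_n + 1/3·y_{n+1}] ⇒ (1 − 1/3z)y_{n+1} = (1 + 2/3z)y_n
  so R(z) = (1 + 2/3z)/(1 − 1/3z).

Need |R(x)|<1, x<0.
x=-0.64: |R|=0.4725
R=−1: 1+2/3x = −1+1/3x ⇒ -1/3x=2 ⇒ x=2/(-1/3)=-6.0000
Confirm numerically:
  x=-5.907: |R|=0.98956 <1
  x=-5.826: |R|=0.98029 <1
  x=-4.451: |R|=0.79211 <1
  x=-6.584: |R|=1.06093 >1
  x=-6.425: |R|=1.04509 >1
  x=-6.108: |R|=1.01186 >1
So |R|<1 on (-6.0000, 0).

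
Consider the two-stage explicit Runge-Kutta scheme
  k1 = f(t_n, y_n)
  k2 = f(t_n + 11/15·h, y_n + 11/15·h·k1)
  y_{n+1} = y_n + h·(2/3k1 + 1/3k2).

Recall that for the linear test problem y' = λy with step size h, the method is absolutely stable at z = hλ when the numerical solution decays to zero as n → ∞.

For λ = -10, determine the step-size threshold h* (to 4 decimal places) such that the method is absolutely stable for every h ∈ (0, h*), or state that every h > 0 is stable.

On y'=λy, z=hλ:
  k1=λy_n ⇒ h·k1=z·y_n;  k2=λ(1+11/15z)y_n ⇒ h·k2=z(1+11/15z)y_n
  y_{n+1}/y_n = 1 + 2/3z + 1/3z(1+11/15z) = 1 + z + 11/45z²
  so R(z) = 1 + z + 11/45z².

Solve |R(x)|<1 on ℝ⁻.
x=-1.7: |R|=0.0064
R=1: x+11/45x²=0 ⇒ x=−45/11=-4.0909; min R=1−1/(4·11/45)=-0.0227>−1
Confirm numerically:
  x=-3.874: |R|=0.79459 <1
  x=-3.607: |R|=0.57333 <1
  x=-1.775: |R|=0.00485 <1
  x=-4.396: |R|=1.32784 >1
  x=-4.301: |R|=1.22088 >1
  x=-4.131: |R|=1.04048 >1
So |R|<1 on (-4.0909, 0).

(-4.0909,0); λ=-10 ⇒ h* = (45/11)/10 = 0.4091.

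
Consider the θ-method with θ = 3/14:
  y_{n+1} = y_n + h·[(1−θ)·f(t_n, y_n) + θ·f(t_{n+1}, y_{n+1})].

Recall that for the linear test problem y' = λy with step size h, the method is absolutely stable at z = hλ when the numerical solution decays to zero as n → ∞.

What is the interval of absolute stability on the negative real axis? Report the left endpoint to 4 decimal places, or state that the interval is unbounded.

(-3.5000, 0).

With y'=λy (z=hλ):
  y_{n+1} = y_n + z·[11/14·y_n + 3/14·y_{n+1}] ⇒ (1 − 3/14z)y_{n+1} = (1 + 11/14z)y_n
  Hence R(z) = (1 + 11/14z)/(1 − 3/14z).

Find x<0 with |R(x)|<1.
x=-1.31: |R|=0.0229
R=−1: 1+11/14x = −1+3/14x ⇒ -4/7x=2 ⇒ x=2/(-4/7)=-3.5000
Confirm numerically:
  x=-3.137: |R|=0.87596 <1
  x=-3.070: |R|=0.85179 <1
  x=-2.494: |R|=0.62536 <1
  x=-2.414: |R|=0.59100 <1
  x=-3.763: |R|=1.08320 >1
  x=-3.738: |R|=1.07551 >1
  x=-3.694: |R|=1.06188 >1
Stable set (-3.5000, 0).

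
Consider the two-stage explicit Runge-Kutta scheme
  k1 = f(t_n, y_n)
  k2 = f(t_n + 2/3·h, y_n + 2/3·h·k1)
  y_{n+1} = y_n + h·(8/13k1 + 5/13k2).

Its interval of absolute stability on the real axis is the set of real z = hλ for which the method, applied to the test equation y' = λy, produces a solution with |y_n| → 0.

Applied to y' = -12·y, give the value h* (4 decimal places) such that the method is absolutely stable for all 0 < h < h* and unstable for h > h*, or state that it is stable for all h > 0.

(-3.9000,0); λ=-12 ⇒ h* = (39/10)/12 = 0.3250.

With y'=λy (z=hλ):
  k1=λy_n ⇒ h·k1=z·y_n;  k2=λ(1+2/3z)y_n ⇒ h·k2=z(1+2/3z)y_n
  y_{n+1}/y_n = 1 + 8/13z + 5/13z(1+2/3z) = 1 + z + 10/39z²
  so R(z) = 1 + z + 10/39z².

Need |R(x)|<1, x<0.
x=-0.78: |R|=0.3760
R=1: x+10/39x²=0 ⇒ x=−39/10=-3.9000; min R=1−1/(4·10/39)=0.0250>−1
Confirm numerically:
  x=-3.813: |R|=0.91494 <1
  x=-3.474: |R|=0.62053 <1
  x=-3.052: |R|=0.33639 <1
  x=-2.745: |R|=0.18706 <1
  x=-4.485: |R|=1.67275 >1
  x=-4.261: |R|=1.39442 >1
Interval (-3.9000, 0).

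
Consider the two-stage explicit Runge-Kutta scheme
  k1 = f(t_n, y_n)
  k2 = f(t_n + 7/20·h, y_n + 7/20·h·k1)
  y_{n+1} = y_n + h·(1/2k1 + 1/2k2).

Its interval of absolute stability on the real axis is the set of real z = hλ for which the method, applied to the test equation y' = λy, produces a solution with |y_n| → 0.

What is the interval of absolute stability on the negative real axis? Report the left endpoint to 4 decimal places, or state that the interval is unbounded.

z∈(-5.7143,0).

On y'=λy, z=hλ:
  k1=λy_n ⇒ h·k1=z·y_n;  k2=λ(1+7/20z)y_n ⇒ h·k2=z(1+7/20z)y_n
  y_{n+1}/y_n = 1 + 1/2z + 1/2z(1+7/20z) = 1 + z + 7/40z²
  Hence R(z) = 1 + z + 7/40z².

Find x<0 with |R(x)|<1.
x=-1.17: |R|=0.0696
R=1: x+7/40x²=0 ⇒ x=−40/7=-5.7143; min R=1−1/(4·7/40)=-0.4286>−1
Confirm numerically:
  x=-5.590: |R|=0.87842 <1
  x=-5.271: |R|=0.59110 <1
  x=-3.202: |R|=0.40776 <1
  x=-6.077: |R|=1.38574 >1
  x=-5.999: |R|=1.29890 >1
Interval (-5.7143, 0).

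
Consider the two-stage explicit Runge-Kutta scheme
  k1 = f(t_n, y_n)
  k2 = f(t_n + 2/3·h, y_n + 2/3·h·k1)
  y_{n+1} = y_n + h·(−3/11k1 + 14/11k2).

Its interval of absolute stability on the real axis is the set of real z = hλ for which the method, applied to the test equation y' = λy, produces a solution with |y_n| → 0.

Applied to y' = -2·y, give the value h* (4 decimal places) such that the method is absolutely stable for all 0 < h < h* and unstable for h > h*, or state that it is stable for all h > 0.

Set f=λy, z=hλ:
  k1=λy_n ⇒ h·k1=z·y_n;  k2=λ(1+2/3z)y_n ⇒ h·k2=z(1+2/3z)y_n
  y_{n+1}/y_n = 1 − 3/11z + 14/11z(1+2/3z) = 1 + z + 28/33z²
  Hence R(z) = 1 + z + 28/33z².

Need |R(x)|<1, x<0.
x=-1.33: |R|=1.1709
R=1: x+28/33x²=0 ⇒ x=−33/28=-1.1786; min R=1−1/(4·28/33)=0.7054>−1
Confirm numerically:
  x=-0.973: |R|=0.83029 <1
  x=-0.918: |R|=0.79704 <1
  x=-0.852: |R|=0.76392 <1
  x=-1.699: |R|=1.75024 >1
  x=-1.590: |R|=1.55505 >1
Interval (-1.1786, 0).

(-1.1786,0); λ=-2 ⇒ h* = (33/28)/2 = 0.5893.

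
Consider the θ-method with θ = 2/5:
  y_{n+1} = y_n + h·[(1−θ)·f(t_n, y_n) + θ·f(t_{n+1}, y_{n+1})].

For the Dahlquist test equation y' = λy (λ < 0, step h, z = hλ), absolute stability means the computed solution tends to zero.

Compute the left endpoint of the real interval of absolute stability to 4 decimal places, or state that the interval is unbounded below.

z* = -10.0000.

Set f=λy, z=hλ:
  y_{n+1} = y_n + z·[3/5·y_n + 2/5·y_{n+1}] ⇒ (1 − 2/5z)y_{n+1} = (1 + 3/5z)y_n
  so R(z) = (1 + 3/5z)/(1 − 2/5z).

Find x<0 with |R(x)|<1.
x=-1.21: |R|=0.1846
R=−1: 1+3/5x = −1+2/5x ⇒ -1/5x=2 ⇒ x=2/(-1/5)=-10.0000
Confirm numerically:
  x=-9.832: |R|=0.99319 <1
  x=-9.751: |R|=0.98984 <1
  x=-5.102: |R|=0.67785 <1
  x=-10.583: |R|=1.02228 >1
  x=-10.401: |R|=1.01554 >1
So |R|<1 on (-10.0000, 0).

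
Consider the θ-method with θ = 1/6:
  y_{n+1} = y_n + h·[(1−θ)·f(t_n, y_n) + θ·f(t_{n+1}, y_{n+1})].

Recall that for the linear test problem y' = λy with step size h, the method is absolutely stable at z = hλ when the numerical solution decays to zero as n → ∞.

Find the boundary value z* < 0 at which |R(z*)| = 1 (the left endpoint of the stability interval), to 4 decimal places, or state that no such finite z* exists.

Set f=λy, z=hλ:
  y_{n+1} = y_n + z·[5/6·y_n + 1/6·y_{n+1}] ⇒ (1 − 1/6z)y_{n+1} = (1 + 5/6z)y_n
  Hence R(z) = (1 + 5/6z)/(1 − 1/6z).

Boundary: |R(x)|=1, x<0.
x=-0.52: |R|=0.5215
R=−1: 1+5/6x = −1+1/6x ⇒ -2/3x=2 ⇒ x=2/(-2/3)=-3.0000
Confirm numerically:
  x=-2.954: |R|=0.97945 <1
  x=-1.812: |R|=0.39171 <1
  x=-1.460: |R|=0.17426 <1
  x=-3.472: |R|=1.19932 >1
  x=-3.200: |R|=1.08696 >1
Stable set (-3.0000, 0).

z* = -3.0000.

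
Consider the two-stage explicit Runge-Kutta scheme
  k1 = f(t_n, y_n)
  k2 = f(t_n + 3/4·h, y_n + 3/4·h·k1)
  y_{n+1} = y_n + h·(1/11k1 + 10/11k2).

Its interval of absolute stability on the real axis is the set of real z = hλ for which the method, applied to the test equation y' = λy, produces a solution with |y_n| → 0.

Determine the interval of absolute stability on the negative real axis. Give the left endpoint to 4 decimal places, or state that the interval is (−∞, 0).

On y'=λy, z=hλ:
  k1=λy_n ⇒ h·k1=z·y_n;  k2=λ(1+3/4z)y_n ⇒ h·k2=z(1+3/4z)y_n
  y_{n+1}/y_n = 1 + 1/11z + 10/11z(1+3/4z) = 1 + z + 15/22z²
  R(z) = 1 + z + 15/22z².

Boundary: |R(x)|=1, x<0.
x=-1.24: |R|=0.8084
R=1: x+15/22x²=0 ⇒ x=−22/15=-1.4667; min R=1−1/(4·15/22)=0.6333>−1
Confirm numerically:
  x=-1.299: |R|=0.85150 <1
  x=-0.809: |R|=0.63724 <1
  x=-0.696: |R|=0.63428 <1
  x=-1.777: |R|=1.37600 >1
  x=-1.640: |R|=1.19382 >1
Stable set (-1.4667, 0).

z∈(-1.4667,0).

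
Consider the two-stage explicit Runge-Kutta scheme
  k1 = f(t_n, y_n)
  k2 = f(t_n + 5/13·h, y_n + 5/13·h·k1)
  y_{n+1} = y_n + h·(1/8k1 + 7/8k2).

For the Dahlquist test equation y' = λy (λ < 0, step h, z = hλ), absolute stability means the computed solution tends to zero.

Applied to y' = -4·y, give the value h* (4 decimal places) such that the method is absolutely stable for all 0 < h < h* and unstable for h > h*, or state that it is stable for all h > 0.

(-2.9714,0); λ=-4 ⇒ h* = (104/35)/4 = 0.7429.

Set f=λy, z=hλ:
  k1=λy_n ⇒ h·k1=z·y_n;  k2=λ(1+5/13z)y_n ⇒ h·k2=z(1+5/13z)y_n
  y_{n+1}/y_n = 1 + 1/8z + 7/8z(1+5/13z) = 1 + z + 35/104z²
  R(z) = 1 + z + 35/104z².

Solve |R(x)|<1 on ℝ⁻.
x=-1.72: |R|=0.2756
R=1: x+35/104x²=0 ⇒ x=−104/35=-2.9714; min R=1−1/(4·35/104)=0.2571>−1
Confirm numerically:
  x=-2.752: |R|=0.79678 <1
  x=-2.690: |R|=0.74523 <1
  x=-2.232: |R|=0.44458 <1
  x=-1.283: |R|=0.27097 <1
  x=-3.369: |R|=1.45077 >1
  x=-3.307: |R|=1.37347 >1
Stable set (-2.9714, 0).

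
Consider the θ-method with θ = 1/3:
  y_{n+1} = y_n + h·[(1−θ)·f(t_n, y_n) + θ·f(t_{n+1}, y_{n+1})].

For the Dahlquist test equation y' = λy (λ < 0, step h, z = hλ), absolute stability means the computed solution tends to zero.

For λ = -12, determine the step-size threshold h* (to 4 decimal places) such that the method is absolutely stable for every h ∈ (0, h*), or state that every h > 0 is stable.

With y'=λy (z=hλ):
  y_{n+1} = y_n + z·[2/3·y_n + 1/3·y_{n+1}] ⇒ (1 − 1/3z)y_{n+1} = (1 + 2/3z)y_n
  so R(z) = (1 + 2/3z)/(1 − 1/3z).

Need |R(x)|<1, x<0.
x=-1.76: |R|=0.1092
R=−1: 1+2/3x = −1+1/3x ⇒ -1/3x=2 ⇒ x=2/(-1/3)=-6.0000
Confirm numerically:
  x=-5.831: |R|=0.98086 <1
  x=-5.258: |R|=0.91015 <1
  x=-3.507: |R|=0.61687 <1
  x=-3.177: |R|=0.54298 <1
  x=-6.296: |R|=1.03184 >1
  x=-6.250: |R|=1.02703 >1
Stable set (-6.0000, 0).

(-6.0000,0); λ=-12 ⇒ h* = (6)/12 = 0.5000.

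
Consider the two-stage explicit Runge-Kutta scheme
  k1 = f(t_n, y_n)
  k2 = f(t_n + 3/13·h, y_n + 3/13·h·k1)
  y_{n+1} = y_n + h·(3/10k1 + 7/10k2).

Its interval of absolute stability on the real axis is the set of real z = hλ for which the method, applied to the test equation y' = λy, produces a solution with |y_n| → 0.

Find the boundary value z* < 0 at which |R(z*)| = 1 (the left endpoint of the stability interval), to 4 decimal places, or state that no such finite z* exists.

z* = -6.1905.

With y'=λy (z=hλ):
  k1=λy_n ⇒ h·k1=z·y_n;  k2=λ(1+3/13z)y_n ⇒ h·k2=z(1+3/13z)y_n
  y_{n+1}/y_n = 1 + 3/10z + 7/10z(1+3/13z) = 1 + z + 21/130z²
  ⇒ R(z) = 1 + z + 21/130z².

Solve |R(x)|<1 on ℝ⁻.
x=-1.42: |R|=0.0943
R=1: x+21/130x²=0 ⇒ x=−130/21=-6.1905; min R=1−1/(4·21/130)=-0.5476>−1
Confirm numerically:
  x=-5.375: |R|=0.29195 <1
  x=-5.140: |R|=0.12778 <1
  x=-4.019: |R|=0.40977 <1
  x=-4.010: |R|=0.41245 <1
  x=-6.707: |R|=1.55962 >1
  x=-6.679: |R|=1.52708 >1
So |R|<1 on (-6.1905, 0).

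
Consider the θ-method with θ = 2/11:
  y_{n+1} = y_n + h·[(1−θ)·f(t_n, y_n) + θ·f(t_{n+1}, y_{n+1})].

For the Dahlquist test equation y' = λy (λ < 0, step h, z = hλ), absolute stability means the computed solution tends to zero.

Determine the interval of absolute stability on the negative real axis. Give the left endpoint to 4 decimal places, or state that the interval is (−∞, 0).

Test eqn y'=λy, z=hλ:
  y_{n+1} = y_n + z·[9/11·y_n + 2/11·y_{n+1}] ⇒ (1 − 2/11z)y_{n+1} = (1 + 9/11z)y_n
  Hence R(z) = (1 + 9/11z)/(1 − 2/11z).

Boundary: |R(x)|=1, x<0.
x=-0.91: |R|=0.2192
R=−1: 1+9/11x = −1+2/11x ⇒ -7/11x=2 ⇒ x=2/(-7/11)=-3.1429
Confirm numerically:
  x=-2.659: |R|=0.79244 <1
  x=-2.135: |R|=0.53798 <1
  x=-1.832: |R|=0.37425 <1
  x=-1.609: |R|=0.24483 <1
  x=-3.534: |R|=1.15154 >1
  x=-3.217: |R|=1.02977 >1
Interval (-3.1429, 0).

(-3.1429, 0).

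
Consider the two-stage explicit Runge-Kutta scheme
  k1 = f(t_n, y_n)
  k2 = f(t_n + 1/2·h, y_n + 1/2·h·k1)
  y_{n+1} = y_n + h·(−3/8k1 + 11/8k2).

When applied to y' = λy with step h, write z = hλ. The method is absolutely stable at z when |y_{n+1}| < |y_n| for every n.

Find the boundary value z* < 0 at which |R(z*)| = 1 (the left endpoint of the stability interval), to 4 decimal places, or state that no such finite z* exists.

Set f=λy, z=hλ:
  k1=λy_n ⇒ h·k1=z·y_n;  k2=λ(1+1/2z)y_n ⇒ h·k2=z(1+1/2z)y_n
  y_{n+1}/y_n = 1 − 3/8z + 11/8z(1+1/2z) = 1 + z + 11/16z²
  ⇒ R(z) = 1 + z + 11/16z².

Need |R(x)|<1, x<0.
x=-1.59: |R|=1.1481
R=1: x+11/16x²=0 ⇒ x=−16/11=-1.4545; min R=1−1/(4·11/16)=0.6364>−1
Confirm numerically:
  x=-1.040: |R|=0.70360 <1
  x=-0.875: |R|=0.65137 <1
  x=-0.741: |R|=0.63649 <1
  x=-0.704: |R|=0.63674 <1
  x=-1.921: |R|=1.61604 >1
  x=-1.611: |R|=1.17328 >1
  x=-1.529: |R|=1.07827 >1
So |R|<1 on (-1.4545, 0).

z* = -1.4545.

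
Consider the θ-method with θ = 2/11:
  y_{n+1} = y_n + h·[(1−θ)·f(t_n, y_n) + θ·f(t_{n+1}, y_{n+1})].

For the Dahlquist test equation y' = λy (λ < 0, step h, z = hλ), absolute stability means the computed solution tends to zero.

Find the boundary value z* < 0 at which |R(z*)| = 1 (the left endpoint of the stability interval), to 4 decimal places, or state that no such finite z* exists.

left endpoint -3.1429.

Set f=λy, z=hλ:
  y_{n+1} = y_n + z·[9/11·y_n + 2/11·y_{n+1}] ⇒ (1 − 2/11z)y_{n+1} = (1 + 9/11z)y_n
  R(z) = (1 + 9/11z)/(1 − 2/11z).

Need |R(x)|<1, x<0.
x=-1.72: |R|=0.3102
R=−1: 1+9/11x = −1+2/11x ⇒ -7/11x=2 ⇒ x=2/(-7/11)=-3.1429
Confirm numerically:
  x=-3.051: |R|=0.96240 <1
  x=-2.916: |R|=0.90566 <1
  x=-1.352: |R|=0.08523 <1
  x=-1.292: |R|=0.04623 <1
  x=-3.495: |R|=1.13702 >1
  x=-3.457: |R|=1.12275 >1
  x=-3.283: |R|=1.05585 >1
Stable set (-3.1429, 0).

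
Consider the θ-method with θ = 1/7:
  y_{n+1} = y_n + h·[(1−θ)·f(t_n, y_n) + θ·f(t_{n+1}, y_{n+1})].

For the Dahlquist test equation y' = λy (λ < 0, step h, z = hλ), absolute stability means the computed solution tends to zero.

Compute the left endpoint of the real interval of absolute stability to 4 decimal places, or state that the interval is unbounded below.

Set f=λy, z=hλ:
  y_{n+1} = y_n + z·[6/7·y_n + 1/7·y_{n+1}] ⇒ (1 − 1/7z)y_{n+1} = (1 + 6/7z)y_n
  Hence R(z) = (1 + 6/7z)/(1 − 1/7z).

Find x<0 with |R(x)|<1.
x=-0.84: |R|=0.2500
R=−1: 1+6/7x = −1+1/7x ⇒ -5/7x=2 ⇒ x=2/(-5/7)=-2.8000
Confirm numerically:
  x=-2.749: |R|=0.97384 <1
  x=-1.615: |R|=0.31225 <1
  x=-1.284: |R|=0.08498 <1
  x=-3.387: |R|=1.28256 >1
  x=-3.055: |R|=1.12680 >1
  x=-2.932: |R|=1.06645 >1
Interval (-2.8000, 0).

z* = -2.8000.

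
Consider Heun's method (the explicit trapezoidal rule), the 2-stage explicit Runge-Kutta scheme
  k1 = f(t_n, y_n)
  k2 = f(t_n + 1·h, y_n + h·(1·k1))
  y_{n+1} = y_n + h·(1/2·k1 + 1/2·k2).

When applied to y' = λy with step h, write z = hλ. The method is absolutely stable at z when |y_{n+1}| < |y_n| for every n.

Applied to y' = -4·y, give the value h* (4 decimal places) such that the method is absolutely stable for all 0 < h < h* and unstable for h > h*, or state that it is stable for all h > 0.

(-2.0000,0); λ=-4 ⇒ h* = 0.5000.

On y'=λy, z=hλ:
  order 2, 2-stage ⇒ R(z)=1+z+z^2/2
  (e.g. R(-1.65)=0.71125, |R|=0.71125)

Boundary: |R(x)|=1, x<0.
x=-1.65: |R|=0.7112
|R(-2.28)|=1.3192 |R(-1.55)|=0.6513 |R(-1.53)|=0.6404
Bisect:
  x_lo=-2.6399 |R|=1.8446  x_hi=-0.2839 |R|=0.7564
  mid=-1.46187 |R|=0.60666 →hi
  mid=-2.05087 |R|=1.05216 →lo
  mid=-1.75637 |R|=0.78605 →hi
  mid=-1.90362 |R|=0.90826 →hi
  mid=-1.97724 |R|=0.97750 →hi
  mid=-2.01406 |R|=1.01415 →lo
  mid=-1.99565 |R|=0.99566 →hi
  ...
  [-2.00011,-1.99996] ⇒ x*=-2.0000
Interval (-2.0000, 0).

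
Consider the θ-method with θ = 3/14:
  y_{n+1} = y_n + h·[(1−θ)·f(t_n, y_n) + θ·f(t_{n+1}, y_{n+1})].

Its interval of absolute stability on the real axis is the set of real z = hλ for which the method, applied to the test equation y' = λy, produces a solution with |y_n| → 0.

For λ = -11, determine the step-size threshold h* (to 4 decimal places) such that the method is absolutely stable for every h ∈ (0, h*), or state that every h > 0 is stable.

(-3.5000,0); λ=-11 ⇒ h* = (7/2)/11 = 0.3182.

With y'=λy (z=hλ):
  y_{n+1} = y_n + z·[11/14·y_n + 3/14·y_{n+1}] ⇒ (1 − 3/14z)y_{n+1} = (1 + 11/14z)y_n
  ⇒ R(z) = (1 + 11/14z)/(1 − 3/14z).

Boundary: |R(x)|=1, x<0.
x=-1.66: |R|=0.2244
R=−1: 1+11/14x = −1+3/14x ⇒ -4/7x=2 ⇒ x=2/(-4/7)=-3.5000
Confirm numerically:
  x=-3.476: |R|=0.99214 <1
  x=-2.439: |R|=0.60182 <1
  x=-2.206: |R|=0.49791 <1
  x=-1.754: |R|=0.27484 <1
  x=-4.022: |R|=1.16021 >1
  x=-3.796: |R|=1.09327 >1
So |R|<1 on (-3.5000, 0).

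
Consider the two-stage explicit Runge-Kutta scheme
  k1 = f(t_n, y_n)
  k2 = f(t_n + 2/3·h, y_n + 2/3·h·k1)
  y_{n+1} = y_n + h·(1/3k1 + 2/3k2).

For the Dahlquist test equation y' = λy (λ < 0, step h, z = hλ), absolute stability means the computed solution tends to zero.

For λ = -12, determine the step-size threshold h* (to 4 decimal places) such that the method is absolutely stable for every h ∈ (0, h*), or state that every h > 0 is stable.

(-2.2500,0); λ=-12 ⇒ h* = (9/4)/12 = 0.1875.

Set f=λy, z=hλ:
  k1=λy_n ⇒ h·k1=z·y_n;  k2=λ(1+2/3z)y_n ⇒ h·k2=z(1+2/3z)y_n
  y_{n+1}/y_n = 1 + 1/3z + 2/3z(1+2/3z) = 1 + z + 4/9z²
  ⇒ R(z) = 1 + z + 4/9z².

Solve |R(x)|<1 on ℝ⁻.
x=-1.03: |R|=0.4415
R=1: x+4/9x²=0 ⇒ x=−9/4=-2.2500; min R=1−1/(4·4/9)=0.4375>−1
Confirm numerically:
  x=-1.770: |R|=0.62240 <1
  x=-1.260: |R|=0.44560 <1
  x=-1.137: |R|=0.43756 <1
  x=-0.993: |R|=0.44524 <1
  x=-2.814: |R|=1.70538 >1
  x=-2.761: |R|=1.62705 >1
  x=-2.352: |R|=1.10662 >1
Stable set (-2.2500, 0).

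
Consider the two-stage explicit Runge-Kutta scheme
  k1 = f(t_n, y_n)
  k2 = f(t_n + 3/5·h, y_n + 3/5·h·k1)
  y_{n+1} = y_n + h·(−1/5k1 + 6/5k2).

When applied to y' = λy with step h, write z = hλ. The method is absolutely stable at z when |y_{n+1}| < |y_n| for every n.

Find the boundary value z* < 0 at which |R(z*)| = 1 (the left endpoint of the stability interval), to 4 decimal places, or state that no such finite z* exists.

Test eqn y'=λy, z=hλ:
  k1=λy_n ⇒ h·k1=z·y_n;  k2=λ(1+3/5z)y_n ⇒ h·k2=z(1+3/5z)y_n
  y_{n+1}/y_n = 1 − 1/5z + 6/5z(1+3/5z) = 1 + z + 18/25z²
  ⇒ R(z) = 1 + z + 18/25z².

Solve |R(x)|<1 on ℝ⁻.
x=-0.45: |R|=0.6958
R=1: x+18/25x²=0 ⇒ x=−25/18=-1.3889; min R=1−1/(4·18/25)=0.6528>−1
Confirm numerically:
  x=-1.323: |R|=0.93724 <1
  x=-0.905: |R|=0.68470 <1
  x=-0.674: |R|=0.65308 <1
  x=-1.890: |R|=1.68191 >1
  x=-1.800: |R|=1.53280 >1
So |R|<1 on (-1.3889, 0).

z* = -1.3889.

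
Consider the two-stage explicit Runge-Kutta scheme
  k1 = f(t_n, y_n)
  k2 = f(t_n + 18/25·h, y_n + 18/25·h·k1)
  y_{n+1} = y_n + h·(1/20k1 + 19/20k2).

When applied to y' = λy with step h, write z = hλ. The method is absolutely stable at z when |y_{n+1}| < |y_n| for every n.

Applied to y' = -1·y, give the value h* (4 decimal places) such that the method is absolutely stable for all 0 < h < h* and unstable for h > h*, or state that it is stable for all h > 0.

Set f=λy, z=hλ:
  k1=λy_n ⇒ h·k1=z·y_n;  k2=λ(1+18/25z)y_n ⇒ h·k2=z(1+18/25z)y_n
  y_{n+1}/y_n = 1 + 1/20z + 19/20z(1+18/25z) = 1 + z + 171/250z²
  Hence R(z) = 1 + z + 171/250z².

Boundary: |R(x)|=1, x<0.
x=-0.69: |R|=0.6357
R=1: x+171/250x²=0 ⇒ x=−250/171=-1.4620; min R=1−1/(4·171/250)=0.6345>−1
Confirm numerically:
  x=-1.396: |R|=0.93699 <1
  x=-0.866: |R|=0.64697 <1
  x=-0.803: |R|=0.63805 <1
  x=-2.041: |R|=1.80833 >1
  x=-2.000: |R|=1.73600 >1
  x=-1.813: |R|=1.43529 >1
So |R|<1 on (-1.4620, 0).

(-1.4620,0); λ=-1 ⇒ h* = (250/171)/1 = 1.4620.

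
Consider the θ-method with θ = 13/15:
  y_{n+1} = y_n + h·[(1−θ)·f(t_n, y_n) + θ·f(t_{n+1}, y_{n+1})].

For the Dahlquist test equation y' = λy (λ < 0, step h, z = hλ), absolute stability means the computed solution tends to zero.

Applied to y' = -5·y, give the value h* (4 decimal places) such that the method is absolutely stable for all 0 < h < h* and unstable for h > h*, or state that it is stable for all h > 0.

On y'=λy, z=hλ:
  y_{n+1} = y_n + z·[2/15·y_n + 13/15·y_{n+1}] ⇒ (1 − 13/15z)y_{n+1} = (1 + 2/15z)y_n
  ⇒ R(z) = (1 + 2/15z)/(1 − 13/15z).

Boundary: |R(x)|=1, x<0.
x=-0.5: |R|=0.6512
x=-2: |R|=0.2683
x=-10: |R|=0.0345
x=-100: |R|=0.1407
θ=13/15≥1/2 ⇒ |1+2/15x|<|1−13/15x| ∀x<0 ⇒ unbounded interval.

unbounded; (−∞, 0). Any h>0 works for λ=-5.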